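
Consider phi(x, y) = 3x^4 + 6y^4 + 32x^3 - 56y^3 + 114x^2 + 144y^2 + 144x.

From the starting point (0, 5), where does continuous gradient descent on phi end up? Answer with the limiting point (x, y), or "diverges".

(-1, 4)

phi is separable, so gradient descent decouples: x follows -∂phi/∂x, y follows -∂phi/∂y.
∂phi/∂x = 12(x + 1)(x + 3)(x + 4); at x=0 this is 144, so x decreases.
∂phi/∂y = 24y(y - 4)(y - 3); at y=5 this is 240, so y decreases.
x converges to its nearest critical value -1 (a local min of the x-part); y converges to 4. The iterate converges to (-1, 4).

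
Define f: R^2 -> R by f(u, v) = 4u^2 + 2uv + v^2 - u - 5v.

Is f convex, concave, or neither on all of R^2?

convex

f is quadratic, so its Hessian is the constant matrix H = [[8, 2], [2, 2]].
det(H) = 12, tr(H) = 10.
det(H) > 0 and tr(H) > 0, so H is positive definite everywhere: convex.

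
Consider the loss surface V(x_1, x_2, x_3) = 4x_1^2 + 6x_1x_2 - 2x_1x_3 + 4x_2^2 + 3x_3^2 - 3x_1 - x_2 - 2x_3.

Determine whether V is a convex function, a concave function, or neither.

convex

V is quadratic, so its Hessian is the constant matrix H = [[8, 6, -2], [6, 8, 0], [-2, 0, 6]].
Leading principal minors: 8, 28, 136.
All positive ⇒ H ≻ 0 ⇒ convex.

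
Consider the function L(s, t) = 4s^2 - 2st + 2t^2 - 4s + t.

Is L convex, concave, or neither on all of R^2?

convex

L is quadratic, so its Hessian is the constant matrix H = [[8, -2], [-2, 4]].
det(H) = 28, tr(H) = 12.
det(H) > 0 and tr(H) > 0, so H is positive definite everywhere: convex.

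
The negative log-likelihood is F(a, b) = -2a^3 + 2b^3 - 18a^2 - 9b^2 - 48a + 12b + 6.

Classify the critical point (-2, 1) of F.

The mixed partial ∂²F/∂a∂b is 0, so the Hessian at any point is diag(F_aa, F_bb) = diag(-12(a + 3), 6(2b - 3)).
At (-2, 1): H = diag(-12, -6).
Both eigenvalues are negative, so H is negative definite: a local maximum.

local maximum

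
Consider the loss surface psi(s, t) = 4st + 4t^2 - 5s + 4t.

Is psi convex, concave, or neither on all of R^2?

neither

psi is quadratic, so its Hessian is the constant matrix H = [[0, 4], [4, 8]].
det(H) = -16, tr(H) = 8.
det(H) < 0, so H is indefinite: neither convex nor concave.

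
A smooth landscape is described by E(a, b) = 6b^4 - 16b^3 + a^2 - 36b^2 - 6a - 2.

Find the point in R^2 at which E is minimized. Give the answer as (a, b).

E(a,b) separates as P(a) + Q(b) − 2, so its minimum is min P + min Q − 2.
P'(a) = 2a - 6 vanishes at a ∈ {3}; Q'(b) = 24b(b - 3)(b + 1) vanishes at b ∈ {-1, 0, 3}.
Local minima of P (where P''>0): P(3)=-9. Local minima of Q: Q(-1)=-14, Q(3)=-270.
So the global minimum of E is P(3) + Q(3) − 2 = -9 − 270 − 2 = -281, attained at (3, 3).

(3, 3)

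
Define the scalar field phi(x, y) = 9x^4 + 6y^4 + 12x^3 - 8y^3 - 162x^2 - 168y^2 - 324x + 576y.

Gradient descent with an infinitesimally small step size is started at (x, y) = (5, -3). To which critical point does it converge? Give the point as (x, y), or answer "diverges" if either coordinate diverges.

(3, -4)

phi is separable, so gradient descent decouples: x follows -∂phi/∂x, y follows -∂phi/∂y.
∂phi/∂x = 36(x - 3)(x + 1)(x + 3); at x=5 this is 3456, so x decreases.
∂phi/∂y = 24(y - 3)(y - 2)(y + 4); at y=-3 this is 720, so y decreases.
x converges to its nearest critical value 3 (a local min of the x-part); y converges to -4. The iterate converges to (3, -4).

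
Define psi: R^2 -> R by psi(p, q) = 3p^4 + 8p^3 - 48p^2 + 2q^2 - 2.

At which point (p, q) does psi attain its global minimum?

psi(p,q) separates as A(p) + B(q) − 2, so its minimum is min A + min B − 2.
A'(p) = 12p(p - 2)(p + 4) vanishes at p ∈ {-4, 0, 2}; B'(q) = 4q vanishes at q ∈ {0}.
Local minima of A (where A''>0): A(-4)=-512, A(2)=-80. Local minima of B: B(0)=0.
So the global minimum of psi is A(-4) + B(0) − 2 = -512 + 0 − 2 = -514, attained at (-4, 0).

(-4, 0)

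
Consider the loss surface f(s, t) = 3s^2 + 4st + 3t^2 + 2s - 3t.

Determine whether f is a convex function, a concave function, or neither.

f is quadratic, so its Hessian is the constant matrix H = [[6, 4], [4, 6]].
det(H) = 20, tr(H) = 12.
det(H) > 0 and tr(H) > 0, so H is positive definite everywhere: convex.

convex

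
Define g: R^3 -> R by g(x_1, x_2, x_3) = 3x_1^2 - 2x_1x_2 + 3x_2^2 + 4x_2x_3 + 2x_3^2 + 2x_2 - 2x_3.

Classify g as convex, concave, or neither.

convex

g is quadratic, so its Hessian is the constant matrix H = [[6, -2, 0], [-2, 6, 4], [0, 4, 4]].
Leading principal minors: 6, 32, 32.
All positive ⇒ H ≻ 0 ⇒ convex.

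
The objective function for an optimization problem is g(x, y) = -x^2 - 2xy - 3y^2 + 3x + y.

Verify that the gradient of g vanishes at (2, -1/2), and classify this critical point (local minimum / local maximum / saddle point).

∇g = (-2x - 2y + 3, -2x - 6y + 1); substituting (2, -1/2) gives ∇g = (0, 0), so (2, -1/2) is indeed a critical point.
The Hessian of g is constant: H = [[-2, -2], [-2, -6]].
det(H) = (-2)·(-6) − (-2)² = 8.
det(H) > 0 and tr(H) = -8 < 0, so H is negative definite and the point is a local maximum.

local maximum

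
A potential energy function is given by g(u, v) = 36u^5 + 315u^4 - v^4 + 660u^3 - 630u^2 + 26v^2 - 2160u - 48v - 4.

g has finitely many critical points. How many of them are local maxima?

4

g separates as a function of u plus a function of v, so ∇g=0 decouples.
∂g/∂u = 180(u - 1)(u + 1)(u + 3)(u + 4) = 0 at u ∈ {-4, -3, -1, 1}; ∂g/∂v = -4(v - 3)(v - 1)(v + 4) = 0 at v ∈ {-4, 1, 3}.
The Hessian is diagonal: diag(g_uu, g_vv). Second derivatives: g_uu(-4)=-2700, g_uu(-3)=1440, g_uu(-1)=-2160, g_uu(1)=7200; g_vv(-4)=-140, g_vv(1)=40, g_vv(3)=-56.
Local maxima occur where both diagonal entries negative: (-4, -4), (-4, 3), (-1, -4), (-1, 3). Count: 4.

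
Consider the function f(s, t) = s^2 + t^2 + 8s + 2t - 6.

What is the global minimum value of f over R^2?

f(s,t) separates as P(s) + Q(t) − 6, so its minimum is min P + min Q − 6.
P'(s) = 2s + 8 vanishes at s ∈ {-4}; Q'(t) = 2(t + 1) vanishes at t ∈ {-1}.
Local minima of P (where P''>0): P(-4)=-16. Local minima of Q: Q(-1)=-1.
So the global minimum of f is P(-4) + Q(-1) − 6 = -16 − 1 − 6 = -23, attained at (-4, -1).

-23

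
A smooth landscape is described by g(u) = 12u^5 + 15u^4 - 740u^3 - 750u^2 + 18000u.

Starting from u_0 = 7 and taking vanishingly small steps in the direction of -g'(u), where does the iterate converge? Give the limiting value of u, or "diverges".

g'(u) = 60(u - 5)(u - 3)(u + 4)(u + 5), so g'(7) = 63360.
Gradient descent moves in the -g' direction, i.e. u is decreasing.
The nearest critical point in that direction is u = 5, where g'' = 10800 > 0 (a local minimum). The iterate converges there.

5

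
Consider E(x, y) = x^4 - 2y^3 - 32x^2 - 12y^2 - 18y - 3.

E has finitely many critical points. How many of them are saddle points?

E separates as a function of x plus a function of y, so ∇E=0 decouples.
∂E/∂x = 4x(x - 4)(x + 4) = 0 at x ∈ {-4, 0, 4}; ∂E/∂y = -6(y + 1)(y + 3) = 0 at y ∈ {-3, -1}.
The Hessian is diagonal: diag(E_xx, E_yy). Second derivatives: E_xx(-4)=128, E_xx(0)=-64, E_xx(4)=128; E_yy(-3)=12, E_yy(-1)=-12.
Saddle points occur where the two diagonal entries have opposite signs: (-4, -1), (0, -3), (4, -1). Count: 3.

3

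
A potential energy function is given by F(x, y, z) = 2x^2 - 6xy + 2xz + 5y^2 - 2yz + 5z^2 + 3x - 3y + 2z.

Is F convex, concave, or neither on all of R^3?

F is quadratic, so its Hessian is the constant matrix H = [[4, -6, 2], [-6, 10, -2], [2, -2, 10]].
Leading principal minors: 4, 4, 32.
All positive ⇒ H ≻ 0 ⇒ convex.

convex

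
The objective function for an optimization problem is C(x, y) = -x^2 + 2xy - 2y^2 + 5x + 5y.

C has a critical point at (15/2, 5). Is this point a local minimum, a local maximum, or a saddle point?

The Hessian of C is constant: H = [[-2, 2], [2, -4]].
det(H) = (-2)·(-4) − 2² = 4.
det(H) > 0 and tr(H) = -6 < 0, so H is negative definite and the point is a local maximum.

local maximum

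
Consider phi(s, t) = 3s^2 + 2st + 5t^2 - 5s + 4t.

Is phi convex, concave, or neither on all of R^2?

convex

phi is quadratic, so its Hessian is the constant matrix H = [[6, 2], [2, 10]].
det(H) = 56, tr(H) = 16.
det(H) > 0 and tr(H) > 0, so H is positive definite everywhere: convex.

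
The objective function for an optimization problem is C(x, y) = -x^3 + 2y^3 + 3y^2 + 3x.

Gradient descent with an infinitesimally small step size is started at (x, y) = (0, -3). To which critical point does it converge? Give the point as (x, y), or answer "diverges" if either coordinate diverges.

diverges

C is separable, so gradient descent decouples: x follows -∂C/∂x, y follows -∂C/∂y.
∂C/∂x = -3(x - 1)(x + 1); at x=0 this is 3, so x decreases.
∂C/∂y = 6y(y + 1); at y=-3 this is 36, so y decreases.
The y-coordinate has no critical point in that direction and runs off to infinity.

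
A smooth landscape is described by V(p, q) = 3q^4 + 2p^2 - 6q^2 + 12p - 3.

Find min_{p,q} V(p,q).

-24

V(p,q) separates as A(p) + B(q) − 3, so its minimum is min A + min B − 3.
A'(p) = 4p + 12 vanishes at p ∈ {-3}; B'(q) = 12q(q - 1)(q + 1) vanishes at q ∈ {-1, 0, 1}.
Local minima of A (where A''>0): A(-3)=-18. Local minima of B: B(-1)=-3, B(1)=-3.
So the global minimum of V is A(-3) + B(-1) − 3 = -18 − 3 − 3 = -24, attained at (-3, -1).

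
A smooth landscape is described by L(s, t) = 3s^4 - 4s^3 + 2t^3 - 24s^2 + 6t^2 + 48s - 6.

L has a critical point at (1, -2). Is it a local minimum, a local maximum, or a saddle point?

The mixed partial ∂²L/∂s∂t is 0, so the Hessian at any point is diag(L_ss, L_tt) = diag(12(3s^2 - 2s - 4), 12(t + 1)).
At (1, -2): H = diag(-36, -12).
Both eigenvalues are negative, so H is negative definite: a local maximum.

local maximum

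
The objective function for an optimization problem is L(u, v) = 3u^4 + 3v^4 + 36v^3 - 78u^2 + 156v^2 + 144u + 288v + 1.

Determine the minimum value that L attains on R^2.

L(u,v) separates as P(u) + Q(v) + 1, so its minimum is min P + min Q + 1.
P'(u) = 12(u - 3)(u - 1)(u + 4) vanishes at u ∈ {-4, 1, 3}; Q'(v) = 12(v + 2)(v + 3)(v + 4) vanishes at v ∈ {-4, -3, -2}.
Local minima of P (where P''>0): P(-4)=-1056, P(3)=-27. Local minima of Q: Q(-4)=-192, Q(-2)=-192.
So the global minimum of L is P(-4) + Q(-4) + 1 = -1056 − 192 + 1 = -1247, attained at (-4, -4).

-1247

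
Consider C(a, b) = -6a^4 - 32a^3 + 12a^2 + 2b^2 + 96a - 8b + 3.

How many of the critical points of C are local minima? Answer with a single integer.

C separates as a function of a plus a function of b, so ∇C=0 decouples.
∂C/∂a = -24(a - 1)(a + 1)(a + 4) = 0 at a ∈ {-4, -1, 1}; ∂C/∂b = 4(b - 2) = 0 at b ∈ {2}.
The Hessian is diagonal: diag(C_aa, C_bb). Second derivatives: C_aa(-4)=-360, C_aa(-1)=144, C_aa(1)=-240; C_bb(2)=4.
Local minima occur where both diagonal entries positive: (-1, 2). Count: 1.

1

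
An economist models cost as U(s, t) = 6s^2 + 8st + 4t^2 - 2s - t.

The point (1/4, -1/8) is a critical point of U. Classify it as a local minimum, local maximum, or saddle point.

The Hessian of U is constant: H = [[12, 8], [8, 8]].
det(H) = 12·8 − 8² = 32.
det(H) > 0 and tr(H) = 20 > 0, so H is positive definite and the point is a local minimum.

local minimum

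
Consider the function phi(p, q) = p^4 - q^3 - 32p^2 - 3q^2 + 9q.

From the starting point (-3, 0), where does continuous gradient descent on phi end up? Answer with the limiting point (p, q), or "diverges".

(-4, -3)

phi is separable, so gradient descent decouples: p follows -∂phi/∂p, q follows -∂phi/∂q.
∂phi/∂p = 4p(p - 4)(p + 4); at p=-3 this is 84, so p decreases.
∂phi/∂q = -3(q - 1)(q + 3); at q=0 this is 9, so q decreases.
p converges to its nearest critical value -4 (a local min of the p-part); q converges to -3. The iterate converges to (-4, -3).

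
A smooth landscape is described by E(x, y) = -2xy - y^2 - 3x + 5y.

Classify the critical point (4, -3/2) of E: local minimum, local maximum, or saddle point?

saddle point

The Hessian of E is constant: H = [[0, -2], [-2, -2]].
det(H) = 0·(-2) − (-2)² = -4.
Since det(H) < 0, H is indefinite and the critical point is a saddle point.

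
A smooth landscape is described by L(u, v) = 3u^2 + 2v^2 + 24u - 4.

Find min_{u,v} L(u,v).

L(u,v) separates as P(u) + Q(v) − 4, so its minimum is min P + min Q − 4.
P'(u) = 6u + 24 vanishes at u ∈ {-4}; Q'(v) = 4v vanishes at v ∈ {0}.
Local minima of P (where P''>0): P(-4)=-48. Local minima of Q: Q(0)=0.
So the global minimum of L is P(-4) + Q(0) − 4 = -48 + 0 − 4 = -52, attained at (-4, 0).

-52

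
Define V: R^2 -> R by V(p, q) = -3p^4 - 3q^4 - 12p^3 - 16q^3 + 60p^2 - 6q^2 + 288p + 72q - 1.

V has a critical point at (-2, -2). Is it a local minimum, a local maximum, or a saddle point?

local minimum

The mixed partial ∂²V/∂p∂q is 0, so the Hessian at any point is diag(V_pp, V_qq) = diag(12(-3p^2 - 6p + 10), -12(3q^2 + 8q + 1)).
At (-2, -2): H = diag(120, 36).
Both eigenvalues are positive, so H is positive definite: a local minimum.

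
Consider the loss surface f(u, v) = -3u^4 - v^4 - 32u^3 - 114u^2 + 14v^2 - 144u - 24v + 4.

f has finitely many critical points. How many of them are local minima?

1

f separates as a function of u plus a function of v, so ∇f=0 decouples.
∂f/∂u = -12(u + 1)(u + 3)(u + 4) = 0 at u ∈ {-4, -3, -1}; ∂f/∂v = -4(v - 2)(v - 1)(v + 3) = 0 at v ∈ {-3, 1, 2}.
The Hessian is diagonal: diag(f_uu, f_vv). Second derivatives: f_uu(-4)=-36, f_uu(-3)=24, f_uu(-1)=-72; f_vv(-3)=-80, f_vv(1)=16, f_vv(2)=-20.
Local minima occur where both diagonal entries positive: (-3, 1). Count: 1.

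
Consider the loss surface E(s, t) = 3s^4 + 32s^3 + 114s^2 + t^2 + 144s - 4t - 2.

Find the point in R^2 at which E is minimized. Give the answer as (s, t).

(-1, 2)

E(s,t) separates as P(s) + Q(t) − 2, so its minimum is min P + min Q − 2.
P'(s) = 12(s + 1)(s + 3)(s + 4) vanishes at s ∈ {-4, -3, -1}; Q'(t) = 2(t - 2) vanishes at t ∈ {2}.
Local minima of P (where P''>0): P(-4)=-32, P(-1)=-59. Local minima of Q: Q(2)=-4.
So the global minimum of E is P(-1) + Q(2) − 2 = -59 − 4 − 2 = -65, attained at (-1, 2).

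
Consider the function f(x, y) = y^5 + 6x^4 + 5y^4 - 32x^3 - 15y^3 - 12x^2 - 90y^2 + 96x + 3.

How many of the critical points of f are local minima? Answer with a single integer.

4

f separates as a function of x plus a function of y, so ∇f=0 decouples.
∂f/∂x = 24(x - 4)(x - 1)(x + 1) = 0 at x ∈ {-1, 1, 4}; ∂f/∂y = 5y(y - 3)(y + 3)(y + 4) = 0 at y ∈ {-4, -3, 0, 3}.
The Hessian is diagonal: diag(f_xx, f_yy). Second derivatives: f_xx(-1)=240, f_xx(1)=-144, f_xx(4)=360; f_yy(-4)=-140, f_yy(-3)=90, f_yy(0)=-180, f_yy(3)=630.
Local minima occur where both diagonal entries positive: (-1, -3), (-1, 3), (4, -3), (4, 3). Count: 4.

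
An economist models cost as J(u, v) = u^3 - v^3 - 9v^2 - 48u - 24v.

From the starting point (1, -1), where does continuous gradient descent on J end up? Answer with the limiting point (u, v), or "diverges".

J is separable, so gradient descent decouples: u follows -∂J/∂u, v follows -∂J/∂v.
∂J/∂u = 3(u - 4)(u + 4); at u=1 this is -45, so u increases.
∂J/∂v = -3(v + 2)(v + 4); at v=-1 this is -9, so v increases.
The v-coordinate has no critical point in that direction and runs off to infinity.

diverges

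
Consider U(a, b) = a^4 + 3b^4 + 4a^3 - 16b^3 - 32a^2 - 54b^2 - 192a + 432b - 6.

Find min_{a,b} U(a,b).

U(a,b) separates as P(a) + Q(b) − 6, so its minimum is min P + min Q − 6.
P'(a) = 4(a - 4)(a + 3)(a + 4) vanishes at a ∈ {-4, -3, 4}; Q'(b) = 12(b - 4)(b - 3)(b + 3) vanishes at b ∈ {-3, 3, 4}.
Local minima of P (where P''>0): P(-4)=256, P(4)=-768. Local minima of Q: Q(-3)=-1107, Q(4)=608.
So the global minimum of U is P(4) + Q(-3) − 6 = -768 − 1107 − 6 = -1881, attained at (4, -3).

-1881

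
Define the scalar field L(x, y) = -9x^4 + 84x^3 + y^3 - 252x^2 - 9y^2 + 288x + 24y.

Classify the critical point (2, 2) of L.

The mixed partial ∂²L/∂x∂y is 0, so the Hessian at any point is diag(L_xx, L_yy) = diag(36(-3x^2 + 14x - 14), 6(y - 3)).
At (2, 2): H = diag(72, -6).
The eigenvalues have opposite signs, so H is indefinite: a saddle point.

saddle point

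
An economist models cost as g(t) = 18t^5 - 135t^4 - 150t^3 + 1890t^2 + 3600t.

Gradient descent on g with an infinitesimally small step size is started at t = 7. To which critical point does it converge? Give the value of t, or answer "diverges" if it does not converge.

g'(t) = 90(t - 5)(t - 4)(t + 1)(t + 2), so g'(7) = 38880.
Gradient descent moves in the -g' direction, i.e. t is decreasing.
The nearest critical point in that direction is t = 5, where g'' = 3780 > 0 (a local minimum). The iterate converges there.

5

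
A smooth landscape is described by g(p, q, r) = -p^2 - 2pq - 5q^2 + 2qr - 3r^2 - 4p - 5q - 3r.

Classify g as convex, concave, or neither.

g is quadratic, so its Hessian is the constant matrix H = [[-2, -2, 0], [-2, -10, 2], [0, 2, -6]].
Leading principal minors: -2, 16, -88.
Signs alternate −, +, − ⇒ H ≺ 0 ⇒ concave.

concave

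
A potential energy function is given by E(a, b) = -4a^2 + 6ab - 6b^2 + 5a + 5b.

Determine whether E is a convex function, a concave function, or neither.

E is quadratic, so its Hessian is the constant matrix H = [[-8, 6], [6, -12]].
det(H) = 60, tr(H) = -20.
det(H) > 0 and tr(H) < 0, so H is negative definite everywhere: concave.

concave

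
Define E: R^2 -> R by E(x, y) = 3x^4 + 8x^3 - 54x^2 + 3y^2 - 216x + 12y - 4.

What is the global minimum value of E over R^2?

-691

E(x,y) separates as P(x) + Q(y) − 4, so its minimum is min P + min Q − 4.
P'(x) = 12(x - 3)(x + 2)(x + 3) vanishes at x ∈ {-3, -2, 3}; Q'(y) = 6y + 12 vanishes at y ∈ {-2}.
Local minima of P (where P''>0): P(-3)=189, P(3)=-675. Local minima of Q: Q(-2)=-12.
So the global minimum of E is P(3) + Q(-2) − 4 = -675 − 12 − 4 = -691, attained at (3, -2).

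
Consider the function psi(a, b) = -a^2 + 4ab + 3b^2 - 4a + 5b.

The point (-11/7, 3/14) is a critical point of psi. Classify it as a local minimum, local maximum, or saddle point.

saddle point

The Hessian of psi is constant: H = [[-2, 4], [4, 6]].
det(H) = (-2)·6 − 4² = -28.
Since det(H) < 0, H is indefinite and the critical point is a saddle point.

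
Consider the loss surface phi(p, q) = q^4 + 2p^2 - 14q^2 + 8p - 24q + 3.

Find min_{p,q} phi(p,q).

phi(p,q) separates as A(p) + B(q) + 3, so its minimum is min A + min B + 3.
A'(p) = 4p + 8 vanishes at p ∈ {-2}; B'(q) = 4(q - 3)(q + 1)(q + 2) vanishes at q ∈ {-2, -1, 3}.
Local minima of A (where A''>0): A(-2)=-8. Local minima of B: B(-2)=8, B(3)=-117.
So the global minimum of phi is A(-2) + B(3) + 3 = -8 − 117 + 3 = -122, attained at (-2, 3).

-122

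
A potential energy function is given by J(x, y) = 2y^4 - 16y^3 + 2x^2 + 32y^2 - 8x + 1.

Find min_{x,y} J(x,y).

J(x,y) separates as P(x) + Q(y) + 1, so its minimum is min P + min Q + 1.
P'(x) = 4x - 8 vanishes at x ∈ {2}; Q'(y) = 8y(y - 4)(y - 2) vanishes at y ∈ {0, 2, 4}.
Local minima of P (where P''>0): P(2)=-8. Local minima of Q: Q(0)=0, Q(4)=0.
So the global minimum of J is P(2) + Q(0) + 1 = -8 + 0 + 1 = -7, attained at (2, 0).

-7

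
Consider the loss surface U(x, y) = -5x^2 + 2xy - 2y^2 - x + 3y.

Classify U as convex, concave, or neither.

concave

U is quadratic, so its Hessian is the constant matrix H = [[-10, 2], [2, -4]].
det(H) = 36, tr(H) = -14.
det(H) > 0 and tr(H) < 0, so H is negative definite everywhere: concave.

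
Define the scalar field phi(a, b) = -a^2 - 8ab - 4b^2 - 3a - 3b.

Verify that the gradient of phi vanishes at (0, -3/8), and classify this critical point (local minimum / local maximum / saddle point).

∇phi = (-2a - 8b - 3, -8a - 8b - 3); substituting (0, -3/8) gives ∇phi = (0, 0), so (0, -3/8) is indeed a critical point.
The Hessian of phi is constant: H = [[-2, -8], [-8, -8]].
det(H) = (-2)·(-8) − (-8)² = -48.
Since det(H) < 0, H is indefinite and the critical point is a saddle point.

saddle point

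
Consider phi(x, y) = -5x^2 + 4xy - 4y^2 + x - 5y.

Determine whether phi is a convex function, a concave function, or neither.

phi is quadratic, so its Hessian is the constant matrix H = [[-10, 4], [4, -8]].
det(H) = 64, tr(H) = -18.
det(H) > 0 and tr(H) < 0, so H is negative definite everywhere: concave.

concave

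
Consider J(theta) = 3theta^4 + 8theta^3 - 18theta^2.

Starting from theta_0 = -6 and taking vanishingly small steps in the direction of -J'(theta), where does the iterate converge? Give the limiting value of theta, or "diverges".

J'(theta) = 12theta(theta - 1)(theta + 3), so J'(-6) = -1512.
Gradient descent moves in the -J' direction, i.e. theta is increasing.
The nearest critical point in that direction is theta = -3, where J'' = 144 > 0 (a local minimum). The iterate converges there.

-3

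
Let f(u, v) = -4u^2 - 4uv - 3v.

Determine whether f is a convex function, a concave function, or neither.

neither

f is quadratic, so its Hessian is the constant matrix H = [[-8, -4], [-4, 0]].
det(H) = -16, tr(H) = -8.
det(H) < 0, so H is indefinite: neither convex nor concave.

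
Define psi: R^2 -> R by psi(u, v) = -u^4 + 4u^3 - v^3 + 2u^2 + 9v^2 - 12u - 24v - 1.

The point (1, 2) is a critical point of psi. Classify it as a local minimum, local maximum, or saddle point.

local minimum

The mixed partial ∂²psi/∂u∂v is 0, so the Hessian at any point is diag(psi_uu, psi_vv) = diag(4(-3u^2 + 6u + 1), 6(-v + 3)).
At (1, 2): H = diag(16, 6).
Both eigenvalues are positive, so H is positive definite: a local minimum.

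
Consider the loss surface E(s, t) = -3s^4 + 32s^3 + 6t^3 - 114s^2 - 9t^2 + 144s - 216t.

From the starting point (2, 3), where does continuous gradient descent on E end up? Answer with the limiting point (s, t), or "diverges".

E is separable, so gradient descent decouples: s follows -∂E/∂s, t follows -∂E/∂t.
∂E/∂s = -12(s - 4)(s - 3)(s - 1); at s=2 this is -24, so s increases.
∂E/∂t = 18(t - 4)(t + 3); at t=3 this is -108, so t increases.
s converges to its nearest critical value 3 (a local min of the s-part); t converges to 4. The iterate converges to (3, 4).

(3, 4)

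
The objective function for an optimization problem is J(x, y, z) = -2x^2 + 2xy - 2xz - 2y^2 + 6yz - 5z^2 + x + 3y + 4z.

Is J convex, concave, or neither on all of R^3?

J is quadratic, so its Hessian is the constant matrix H = [[-4, 2, -2], [2, -4, 6], [-2, 6, -10]].
Leading principal minors: -4, 12, -8.
Signs alternate −, +, − ⇒ H ≺ 0 ⇒ concave.

concave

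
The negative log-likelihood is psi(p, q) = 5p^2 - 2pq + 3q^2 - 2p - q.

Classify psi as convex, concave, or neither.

convex

psi is quadratic, so its Hessian is the constant matrix H = [[10, -2], [-2, 6]].
det(H) = 56, tr(H) = 16.
det(H) > 0 and tr(H) > 0, so H is positive definite everywhere: convex.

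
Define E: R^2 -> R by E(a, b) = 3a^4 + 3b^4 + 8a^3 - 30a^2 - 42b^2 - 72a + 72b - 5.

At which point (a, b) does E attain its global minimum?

E(a,b) separates as P(a) + Q(b) − 5, so its minimum is min P + min Q − 5.
P'(a) = 12(a - 2)(a + 1)(a + 3) vanishes at a ∈ {-3, -1, 2}; Q'(b) = 12(b - 2)(b - 1)(b + 3) vanishes at b ∈ {-3, 1, 2}.
Local minima of P (where P''>0): P(-3)=-27, P(2)=-152. Local minima of Q: Q(-3)=-351, Q(2)=24.
So the global minimum of E is P(2) + Q(-3) − 5 = -152 − 351 − 5 = -508, attained at (2, -3).

(2, -3)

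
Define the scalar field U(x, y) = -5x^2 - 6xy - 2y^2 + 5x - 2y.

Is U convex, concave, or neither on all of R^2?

concave

U is quadratic, so its Hessian is the constant matrix H = [[-10, -6], [-6, -4]].
det(H) = 4, tr(H) = -14.
det(H) > 0 and tr(H) < 0, so H is negative definite everywhere: concave.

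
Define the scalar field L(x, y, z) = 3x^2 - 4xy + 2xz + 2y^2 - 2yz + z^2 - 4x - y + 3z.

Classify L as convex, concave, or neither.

L is quadratic, so its Hessian is the constant matrix H = [[6, -4, 2], [-4, 4, -2], [2, -2, 2]].
Leading principal minors: 6, 8, 8.
All positive ⇒ H ≻ 0 ⇒ convex.

convex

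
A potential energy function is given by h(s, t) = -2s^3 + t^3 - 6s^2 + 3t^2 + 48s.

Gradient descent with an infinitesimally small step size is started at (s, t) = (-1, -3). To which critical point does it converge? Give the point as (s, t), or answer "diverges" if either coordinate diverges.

diverges

h is separable, so gradient descent decouples: s follows -∂h/∂s, t follows -∂h/∂t.
∂h/∂s = -6(s - 2)(s + 4); at s=-1 this is 54, so s decreases.
∂h/∂t = 3t(t + 2); at t=-3 this is 9, so t decreases.
The t-coordinate has no critical point in that direction and runs off to infinity.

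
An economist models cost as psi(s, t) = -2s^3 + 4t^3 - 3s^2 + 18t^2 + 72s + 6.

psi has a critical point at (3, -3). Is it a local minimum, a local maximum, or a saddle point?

The mixed partial ∂²psi/∂s∂t is 0, so the Hessian at any point is diag(psi_ss, psi_tt) = diag(-6(2s + 1), 12(2t + 3)).
At (3, -3): H = diag(-42, -36).
Both eigenvalues are negative, so H is negative definite: a local maximum.

local maximum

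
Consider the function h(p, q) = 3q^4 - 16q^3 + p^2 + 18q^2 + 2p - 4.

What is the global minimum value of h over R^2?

h(p,q) separates as A(p) + B(q) − 4, so its minimum is min A + min B − 4.
A'(p) = 2p + 2 vanishes at p ∈ {-1}; B'(q) = 12q(q - 3)(q - 1) vanishes at q ∈ {0, 1, 3}.
Local minima of A (where A''>0): A(-1)=-1. Local minima of B: B(0)=0, B(3)=-27.
So the global minimum of h is A(-1) + B(3) − 4 = -1 − 27 − 4 = -32, attained at (-1, 3).

-32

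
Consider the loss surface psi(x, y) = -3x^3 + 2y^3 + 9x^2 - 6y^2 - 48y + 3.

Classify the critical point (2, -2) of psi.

The mixed partial ∂²psi/∂x∂y is 0, so the Hessian at any point is diag(psi_xx, psi_yy) = diag(18(-x + 1), 12(y - 1)).
At (2, -2): H = diag(-18, -36).
Both eigenvalues are negative, so H is negative definite: a local maximum.

local maximum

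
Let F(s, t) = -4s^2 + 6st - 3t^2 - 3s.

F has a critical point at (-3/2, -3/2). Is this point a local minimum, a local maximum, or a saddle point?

The Hessian of F is constant: H = [[-8, 6], [6, -6]].
det(H) = (-8)·(-6) − 6² = 12.
det(H) > 0 and tr(H) = -14 < 0, so H is negative definite and the point is a local maximum.

local maximum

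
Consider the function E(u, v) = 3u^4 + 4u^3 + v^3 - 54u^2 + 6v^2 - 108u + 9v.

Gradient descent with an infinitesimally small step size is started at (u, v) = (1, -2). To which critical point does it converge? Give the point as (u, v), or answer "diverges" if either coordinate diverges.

E is separable, so gradient descent decouples: u follows -∂E/∂u, v follows -∂E/∂v.
∂E/∂u = 12(u - 3)(u + 1)(u + 3); at u=1 this is -192, so u increases.
∂E/∂v = 3(v + 1)(v + 3); at v=-2 this is -3, so v increases.
u converges to its nearest critical value 3 (a local min of the u-part); v converges to -1. The iterate converges to (3, -1).

(3, -1)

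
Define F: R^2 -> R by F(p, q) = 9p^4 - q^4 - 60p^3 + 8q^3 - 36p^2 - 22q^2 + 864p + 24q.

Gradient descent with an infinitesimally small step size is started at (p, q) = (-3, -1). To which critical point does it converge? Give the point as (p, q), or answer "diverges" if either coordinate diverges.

F is separable, so gradient descent decouples: p follows -∂F/∂p, q follows -∂F/∂q.
∂F/∂p = 36(p - 4)(p - 3)(p + 2); at p=-3 this is -1512, so p increases.
∂F/∂q = -4(q - 3)(q - 2)(q - 1); at q=-1 this is 96, so q decreases.
The q-coordinate has no critical point in that direction and runs off to infinity.

diverges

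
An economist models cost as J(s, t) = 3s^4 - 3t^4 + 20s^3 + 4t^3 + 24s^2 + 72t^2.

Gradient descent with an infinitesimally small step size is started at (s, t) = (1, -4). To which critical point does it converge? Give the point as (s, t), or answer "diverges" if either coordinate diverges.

J is separable, so gradient descent decouples: s follows -∂J/∂s, t follows -∂J/∂t.
∂J/∂s = 12s(s + 1)(s + 4); at s=1 this is 120, so s decreases.
∂J/∂t = -12t(t - 4)(t + 3); at t=-4 this is 384, so t decreases.
The t-coordinate has no critical point in that direction and runs off to infinity.

diverges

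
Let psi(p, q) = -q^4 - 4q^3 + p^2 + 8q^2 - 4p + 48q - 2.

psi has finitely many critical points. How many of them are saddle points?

psi separates as a function of p plus a function of q, so ∇psi=0 decouples.
∂psi/∂p = 2(p - 2) = 0 at p ∈ {2}; ∂psi/∂q = -4(q - 2)(q + 2)(q + 3) = 0 at q ∈ {-3, -2, 2}.
The Hessian is diagonal: diag(psi_pp, psi_qq). Second derivatives: psi_pp(2)=2; psi_qq(-3)=-20, psi_qq(-2)=16, psi_qq(2)=-80.
Saddle points occur where the two diagonal entries have opposite signs: (2, -3), (2, 2). Count: 2.

2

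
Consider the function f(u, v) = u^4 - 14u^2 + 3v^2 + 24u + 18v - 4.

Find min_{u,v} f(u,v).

-148

f(u,v) separates as P(u) + Q(v) − 4, so its minimum is min P + min Q − 4.
P'(u) = 4(u - 2)(u - 1)(u + 3) vanishes at u ∈ {-3, 1, 2}; Q'(v) = 6v + 18 vanishes at v ∈ {-3}.
Local minima of P (where P''>0): P(-3)=-117, P(2)=8. Local minima of Q: Q(-3)=-27.
So the global minimum of f is P(-3) + Q(-3) − 4 = -117 − 27 − 4 = -148, attained at (-3, -3).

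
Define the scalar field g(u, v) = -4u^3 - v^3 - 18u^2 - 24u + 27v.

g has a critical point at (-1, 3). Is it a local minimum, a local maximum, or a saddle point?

The mixed partial ∂²g/∂u∂v is 0, so the Hessian at any point is diag(g_uu, g_vv) = diag(-12(2u + 3), -6v).
At (-1, 3): H = diag(-12, -18).
Both eigenvalues are negative, so H is negative definite: a local maximum.

local maximum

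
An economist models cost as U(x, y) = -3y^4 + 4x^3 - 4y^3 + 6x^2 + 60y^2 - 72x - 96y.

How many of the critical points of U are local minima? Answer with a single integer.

1

U separates as a function of x plus a function of y, so ∇U=0 decouples.
∂U/∂x = 12(x - 2)(x + 3) = 0 at x ∈ {-3, 2}; ∂U/∂y = -12(y - 2)(y - 1)(y + 4) = 0 at y ∈ {-4, 1, 2}.
The Hessian is diagonal: diag(U_xx, U_yy). Second derivatives: U_xx(-3)=-60, U_xx(2)=60; U_yy(-4)=-360, U_yy(1)=60, U_yy(2)=-72.
Local minima occur where both diagonal entries positive: (2, 1). Count: 1.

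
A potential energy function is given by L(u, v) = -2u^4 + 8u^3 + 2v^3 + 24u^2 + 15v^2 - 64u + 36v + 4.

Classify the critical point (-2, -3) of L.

local maximum

The mixed partial ∂²L/∂u∂v is 0, so the Hessian at any point is diag(L_uu, L_vv) = diag(24(-u^2 + 2u + 2), 6(2v + 5)).
At (-2, -3): H = diag(-144, -6).
Both eigenvalues are negative, so H is negative definite: a local maximum.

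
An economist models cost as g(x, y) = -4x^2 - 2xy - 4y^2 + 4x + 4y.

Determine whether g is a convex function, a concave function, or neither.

concave

g is quadratic, so its Hessian is the constant matrix H = [[-8, -2], [-2, -8]].
det(H) = 60, tr(H) = -16.
det(H) > 0 and tr(H) < 0, so H is negative definite everywhere: concave.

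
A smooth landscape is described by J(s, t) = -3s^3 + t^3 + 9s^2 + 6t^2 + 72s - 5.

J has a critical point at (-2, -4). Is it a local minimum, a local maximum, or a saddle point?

saddle point

The mixed partial ∂²J/∂s∂t is 0, so the Hessian at any point is diag(J_ss, J_tt) = diag(18(-s + 1), 6(t + 2)).
At (-2, -4): H = diag(54, -12).
The eigenvalues have opposite signs, so H is indefinite: a saddle point.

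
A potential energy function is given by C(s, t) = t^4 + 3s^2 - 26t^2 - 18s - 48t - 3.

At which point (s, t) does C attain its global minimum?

(3, 4)

C(s,t) separates as P(s) + Q(t) − 3, so its minimum is min P + min Q − 3.
P'(s) = 6s - 18 vanishes at s ∈ {3}; Q'(t) = 4(t - 4)(t + 1)(t + 3) vanishes at t ∈ {-3, -1, 4}.
Local minima of P (where P''>0): P(3)=-27. Local minima of Q: Q(-3)=-9, Q(4)=-352.
So the global minimum of C is P(3) + Q(4) − 3 = -27 − 352 − 3 = -382, attained at (3, 4).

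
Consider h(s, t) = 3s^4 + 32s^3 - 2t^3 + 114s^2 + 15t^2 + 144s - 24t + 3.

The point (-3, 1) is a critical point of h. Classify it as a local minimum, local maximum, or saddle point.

saddle point

The mixed partial ∂²h/∂s∂t is 0, so the Hessian at any point is diag(h_ss, h_tt) = diag(12(3s^2 + 16s + 19), 6(-2t + 5)).
At (-3, 1): H = diag(-24, 18).
The eigenvalues have opposite signs, so H is indefinite: a saddle point.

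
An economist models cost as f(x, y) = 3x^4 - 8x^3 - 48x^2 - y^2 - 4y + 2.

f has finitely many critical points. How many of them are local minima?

0

f separates as a function of x plus a function of y, so ∇f=0 decouples.
∂f/∂x = 12x(x - 4)(x + 2) = 0 at x ∈ {-2, 0, 4}; ∂f/∂y = -2(y + 2) = 0 at y ∈ {-2}.
The Hessian is diagonal: diag(f_xx, f_yy). Second derivatives: f_xx(-2)=144, f_xx(0)=-96, f_xx(4)=288; f_yy(-2)=-2.
Local minima occur where both diagonal entries positive: none. Count: 0.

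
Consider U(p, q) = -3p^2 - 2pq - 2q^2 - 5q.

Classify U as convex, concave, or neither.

U is quadratic, so its Hessian is the constant matrix H = [[-6, -2], [-2, -4]].
det(H) = 20, tr(H) = -10.
det(H) > 0 and tr(H) < 0, so H is negative definite everywhere: concave.

concave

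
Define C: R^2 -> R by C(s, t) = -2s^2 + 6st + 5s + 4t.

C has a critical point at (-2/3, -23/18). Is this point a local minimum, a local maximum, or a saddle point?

saddle point

The Hessian of C is constant: H = [[-4, 6], [6, 0]].
det(H) = (-4)·0 − 6² = -36.
Since det(H) < 0, H is indefinite and the critical point is a saddle point.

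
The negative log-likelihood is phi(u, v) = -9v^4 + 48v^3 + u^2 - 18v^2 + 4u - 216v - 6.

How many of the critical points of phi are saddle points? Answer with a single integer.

2

phi separates as a function of u plus a function of v, so ∇phi=0 decouples.
∂phi/∂u = 2(u + 2) = 0 at u ∈ {-2}; ∂phi/∂v = -36(v - 3)(v - 2)(v + 1) = 0 at v ∈ {-1, 2, 3}.
The Hessian is diagonal: diag(phi_uu, phi_vv). Second derivatives: phi_uu(-2)=2; phi_vv(-1)=-432, phi_vv(2)=108, phi_vv(3)=-144.
Saddle points occur where the two diagonal entries have opposite signs: (-2, -1), (-2, 3). Count: 2.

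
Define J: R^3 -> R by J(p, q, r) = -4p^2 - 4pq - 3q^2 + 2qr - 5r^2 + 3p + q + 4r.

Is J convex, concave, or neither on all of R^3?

concave

J is quadratic, so its Hessian is the constant matrix H = [[-8, -4, 0], [-4, -6, 2], [0, 2, -10]].
Leading principal minors: -8, 32, -288.
Signs alternate −, +, − ⇒ H ≺ 0 ⇒ concave.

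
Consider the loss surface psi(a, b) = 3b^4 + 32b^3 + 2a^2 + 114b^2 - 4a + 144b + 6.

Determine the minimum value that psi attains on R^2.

-55

psi(a,b) separates as P(a) + Q(b) + 6, so its minimum is min P + min Q + 6.
P'(a) = 4a - 4 vanishes at a ∈ {1}; Q'(b) = 12(b + 1)(b + 3)(b + 4) vanishes at b ∈ {-4, -3, -1}.
Local minima of P (where P''>0): P(1)=-2. Local minima of Q: Q(-4)=-32, Q(-1)=-59.
So the global minimum of psi is P(1) + Q(-1) + 6 = -2 − 59 + 6 = -55, attained at (1, -1).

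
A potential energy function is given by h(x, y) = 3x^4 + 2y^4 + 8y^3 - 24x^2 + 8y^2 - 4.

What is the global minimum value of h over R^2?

-52

h(x,y) separates as P(x) + Q(y) − 4, so its minimum is min P + min Q − 4.
P'(x) = 12x(x - 2)(x + 2) vanishes at x ∈ {-2, 0, 2}; Q'(y) = 8y(y + 1)(y + 2) vanishes at y ∈ {-2, -1, 0}.
Local minima of P (where P''>0): P(-2)=-48, P(2)=-48. Local minima of Q: Q(-2)=0, Q(0)=0.
So the global minimum of h is P(-2) + Q(-2) − 4 = -48 + 0 − 4 = -52, attained at (-2, -2).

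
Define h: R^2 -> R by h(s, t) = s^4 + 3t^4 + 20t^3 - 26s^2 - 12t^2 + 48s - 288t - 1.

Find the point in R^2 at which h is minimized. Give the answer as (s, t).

h(s,t) separates as P(s) + Q(t) − 1, so its minimum is min P + min Q − 1.
P'(s) = 4(s - 3)(s - 1)(s + 4) vanishes at s ∈ {-4, 1, 3}; Q'(t) = 12(t - 2)(t + 3)(t + 4) vanishes at t ∈ {-4, -3, 2}.
Local minima of P (where P''>0): P(-4)=-352, P(3)=-9. Local minima of Q: Q(-4)=448, Q(2)=-416.
So the global minimum of h is P(-4) + Q(2) − 1 = -352 − 416 − 1 = -769, attained at (-4, 2).

(-4, 2)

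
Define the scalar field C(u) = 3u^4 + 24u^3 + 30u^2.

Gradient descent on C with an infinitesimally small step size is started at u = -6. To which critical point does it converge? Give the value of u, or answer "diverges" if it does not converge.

-5

C'(u) = 12u(u + 1)(u + 5), so C'(-6) = -360.
Gradient descent moves in the -C' direction, i.e. u is increasing.
The nearest critical point in that direction is u = -5, where C'' = 240 > 0 (a local minimum). The iterate converges there.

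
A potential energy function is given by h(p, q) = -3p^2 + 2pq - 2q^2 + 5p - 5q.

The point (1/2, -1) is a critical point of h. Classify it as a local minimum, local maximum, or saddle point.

local maximum

The Hessian of h is constant: H = [[-6, 2], [2, -4]].
det(H) = (-6)·(-4) − 2² = 20.
det(H) > 0 and tr(H) = -10 < 0, so H is negative definite and the point is a local maximum.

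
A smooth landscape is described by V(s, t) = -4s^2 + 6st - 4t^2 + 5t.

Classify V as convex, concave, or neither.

concave

V is quadratic, so its Hessian is the constant matrix H = [[-8, 6], [6, -8]].
det(H) = 28, tr(H) = -16.
det(H) > 0 and tr(H) < 0, so H is negative definite everywhere: concave.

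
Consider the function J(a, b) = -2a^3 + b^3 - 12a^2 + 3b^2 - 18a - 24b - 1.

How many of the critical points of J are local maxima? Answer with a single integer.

J separates as a function of a plus a function of b, so ∇J=0 decouples.
∂J/∂a = -6(a + 1)(a + 3) = 0 at a ∈ {-3, -1}; ∂J/∂b = 3(b - 2)(b + 4) = 0 at b ∈ {-4, 2}.
The Hessian is diagonal: diag(J_aa, J_bb). Second derivatives: J_aa(-3)=12, J_aa(-1)=-12; J_bb(-4)=-18, J_bb(2)=18.
Local maxima occur where both diagonal entries negative: (-1, -4). Count: 1.

1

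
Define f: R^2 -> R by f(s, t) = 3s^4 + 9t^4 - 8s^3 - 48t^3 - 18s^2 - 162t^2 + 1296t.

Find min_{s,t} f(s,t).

-3456

f(s,t) separates as P(s) + Q(t), so its minimum is min P + min Q.
P'(s) = 12s(s - 3)(s + 1) vanishes at s ∈ {-1, 0, 3}; Q'(t) = 36(t - 4)(t - 3)(t + 3) vanishes at t ∈ {-3, 3, 4}.
Local minima of P (where P''>0): P(-1)=-7, P(3)=-135. Local minima of Q: Q(-3)=-3321, Q(4)=1824.
So the global minimum of f is P(3) + Q(-3) = -135 − 3321 = -3456, attained at (3, -3).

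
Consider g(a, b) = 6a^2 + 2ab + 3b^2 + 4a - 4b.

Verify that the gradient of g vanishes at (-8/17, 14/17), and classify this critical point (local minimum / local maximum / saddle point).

∇g = (12a + 2b + 4, 2a + 6b - 4); substituting (-8/17, 14/17) gives ∇g = (0, 0), so (-8/17, 14/17) is indeed a critical point.
The Hessian of g is constant: H = [[12, 2], [2, 6]].
det(H) = 12·6 − 2² = 68.
det(H) > 0 and tr(H) = 18 > 0, so H is positive definite and the point is a local minimum.

local minimum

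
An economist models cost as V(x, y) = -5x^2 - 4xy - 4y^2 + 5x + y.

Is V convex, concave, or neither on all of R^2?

V is quadratic, so its Hessian is the constant matrix H = [[-10, -4], [-4, -8]].
det(H) = 64, tr(H) = -18.
det(H) > 0 and tr(H) < 0, so H is negative definite everywhere: concave.

concave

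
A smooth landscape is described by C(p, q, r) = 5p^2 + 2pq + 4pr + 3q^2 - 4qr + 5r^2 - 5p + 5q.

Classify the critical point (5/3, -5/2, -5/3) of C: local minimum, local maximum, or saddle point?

The Hessian is constant: H = [[10, 2, 4], [2, 6, -4], [4, -4, 10]].
Leading principal minors: Δ₁ = 10, Δ₂ = 56, Δ₃ = 240.
All leading minors are positive, so H is positive definite: a local minimum.

local minimum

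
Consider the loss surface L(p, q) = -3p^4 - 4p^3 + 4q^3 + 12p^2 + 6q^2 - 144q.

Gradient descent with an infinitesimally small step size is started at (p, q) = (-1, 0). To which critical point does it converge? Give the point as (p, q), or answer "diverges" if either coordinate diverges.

L is separable, so gradient descent decouples: p follows -∂L/∂p, q follows -∂L/∂q.
∂L/∂p = -12p(p - 1)(p + 2); at p=-1 this is -24, so p increases.
∂L/∂q = 12(q - 3)(q + 4); at q=0 this is -144, so q increases.
p converges to its nearest critical value 0 (a local min of the p-part); q converges to 3. The iterate converges to (0, 3).

(0, 3)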